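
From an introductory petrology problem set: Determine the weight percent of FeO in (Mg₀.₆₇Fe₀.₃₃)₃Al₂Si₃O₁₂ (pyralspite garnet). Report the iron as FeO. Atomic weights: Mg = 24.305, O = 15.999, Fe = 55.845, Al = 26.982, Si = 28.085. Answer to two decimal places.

16.38 wt%

Formula mass = 434.347 g/mol.
0.99 Fe → 0.9900 mol FeO per formula unit; M(FeO) = 71.844, so FeO mass = 71.126 g.
71.126/434.347 × 100 = 16.38 wt%.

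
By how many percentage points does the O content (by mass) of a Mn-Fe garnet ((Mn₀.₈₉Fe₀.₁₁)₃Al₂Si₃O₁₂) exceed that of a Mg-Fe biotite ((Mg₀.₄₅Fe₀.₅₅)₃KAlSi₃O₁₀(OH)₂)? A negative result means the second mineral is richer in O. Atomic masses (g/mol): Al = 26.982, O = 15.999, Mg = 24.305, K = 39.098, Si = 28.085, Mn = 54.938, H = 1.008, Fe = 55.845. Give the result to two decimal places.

O in (Mn₀.₈₉Fe₀.₁₁)₃Al₂Si₃O₁₂: molar mass 495.320 g/mol; 12×15.999 = 191.988 g → 38.76 wt%.
O in (Mg₀.₄₅Fe₀.₅₅)₃KAlSi₃O₁₀(OH)₂: molar mass 469.295 g/mol; 12×15.999 = 191.988 g → 40.91 wt%.
Difference = 38.76 − 40.91 = -2.15 percentage points.

-2.15 percentage points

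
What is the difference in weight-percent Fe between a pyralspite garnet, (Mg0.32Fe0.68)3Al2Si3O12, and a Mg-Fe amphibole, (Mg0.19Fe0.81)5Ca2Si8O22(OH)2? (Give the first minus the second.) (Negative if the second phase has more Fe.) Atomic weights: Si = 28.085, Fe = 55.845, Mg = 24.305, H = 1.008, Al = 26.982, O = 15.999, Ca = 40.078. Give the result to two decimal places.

0.31 percentage points

First mineral: 113.924 g Fe in 467.464 g formula = 24.37 wt% Fe.
Second mineral: 226.172 g Fe in 940.090 g formula = 24.06 wt% Fe.
24.37% − 24.06% gives a difference of 0.31 percentage points.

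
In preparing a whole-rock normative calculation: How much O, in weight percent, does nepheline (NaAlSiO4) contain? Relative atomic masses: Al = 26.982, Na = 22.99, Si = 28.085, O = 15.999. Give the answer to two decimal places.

45.05 weight percent

M(NaAlSiO4) = 142.053 g/mol.
O contributes 4 × 15.999 = 63.996 g per mole.
63.996/142.053 = 0.4505 → 45.05%.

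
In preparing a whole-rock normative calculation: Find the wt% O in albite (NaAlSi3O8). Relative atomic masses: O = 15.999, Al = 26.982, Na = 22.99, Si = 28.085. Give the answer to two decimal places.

M(NaAlSi3O8) = 262.219 g/mol.
O contributes 8 × 15.999 = 127.992 g per mole.
127.992/262.219 = 0.4881 → 48.81%.

48.81 wt%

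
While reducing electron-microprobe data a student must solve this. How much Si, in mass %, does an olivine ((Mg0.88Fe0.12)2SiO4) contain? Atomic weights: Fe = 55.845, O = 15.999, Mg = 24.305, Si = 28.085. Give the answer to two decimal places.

18.94 mass %

M((Mg0.88Fe0.12)2SiO4) = 148.261 g/mol.
Si contributes 1 × 28.085 = 28.085 g per mole.
28.085/148.261 = 0.1894 → 18.94%.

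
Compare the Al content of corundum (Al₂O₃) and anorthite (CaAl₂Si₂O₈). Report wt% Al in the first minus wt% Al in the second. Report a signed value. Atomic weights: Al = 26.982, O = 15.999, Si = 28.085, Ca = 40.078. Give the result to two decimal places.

Al in Al₂O₃: molar mass 101.961 g/mol; 2×26.982 = 53.964 g → 52.93 wt%.
Al in CaAl₂Si₂O₈: molar mass 278.204 g/mol; 2×26.982 = 53.964 g → 19.40 wt%.
Difference = 52.93 − 19.40 = 33.53 percentage points.

33.53 percentage points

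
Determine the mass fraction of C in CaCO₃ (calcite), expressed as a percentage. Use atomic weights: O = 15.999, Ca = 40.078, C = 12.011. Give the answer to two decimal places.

M(CaCO₃) = 100.086 g/mol.
C contributes 1 × 12.011 = 12.011 g per mole.
12.011/100.086 = 0.1200 → 12.00%.

12.00 mass %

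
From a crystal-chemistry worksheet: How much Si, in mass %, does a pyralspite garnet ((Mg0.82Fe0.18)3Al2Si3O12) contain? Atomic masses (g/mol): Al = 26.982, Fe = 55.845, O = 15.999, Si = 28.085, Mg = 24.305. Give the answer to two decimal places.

20.05 mass %

Formula mass = 2.46×24.305 + 0.54×55.845 + 2×26.982 + 3×28.085 + 12×15.999 = 420.154 g/mol, of which 84.255 g is Si.
So Si makes up 84.255/420.154 = 0.2005 of the mass, i.e. 20.05%.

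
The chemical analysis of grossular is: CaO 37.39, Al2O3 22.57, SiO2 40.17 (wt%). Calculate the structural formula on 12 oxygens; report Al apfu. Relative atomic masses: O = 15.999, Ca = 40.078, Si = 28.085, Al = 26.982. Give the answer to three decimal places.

CaO (M=56.077): mol = 0.66676; Ca = 0.66676, O = 0.66676.
Al2O3 (M=101.961): mol = 0.22136; Al = 0.44272, O = 0.66408.
SiO2 (M=60.083): mol = 0.66858; Si = 0.66858, O = 1.33716.
ΣO = 2.66800; factor = 12/ΣO = 4.49775.
Al apfu = 0.44272 × 4.49775 = 1.991.

1.991 Al apfu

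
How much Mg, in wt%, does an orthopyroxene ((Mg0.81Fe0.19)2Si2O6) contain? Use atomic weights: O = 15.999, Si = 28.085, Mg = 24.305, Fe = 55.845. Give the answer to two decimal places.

M((Mg0.81Fe0.19)2Si2O6) = 212.759 g/mol.
Mg contributes 1.62 × 24.305 = 39.374 g per mole.
39.374/212.759 = 0.1851 → 18.51%.

18.51 wt%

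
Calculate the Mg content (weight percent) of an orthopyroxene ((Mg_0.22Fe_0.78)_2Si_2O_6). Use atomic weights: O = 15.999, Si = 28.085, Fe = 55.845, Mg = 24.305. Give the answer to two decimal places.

M((Mg_0.22Fe_0.78)_2Si_2O_6) = 249.976 g/mol.
Mg contributes 0.44 × 24.305 = 10.694 g per mole.
10.694/249.976 = 0.0428 → 4.28%.

4.28 weight percent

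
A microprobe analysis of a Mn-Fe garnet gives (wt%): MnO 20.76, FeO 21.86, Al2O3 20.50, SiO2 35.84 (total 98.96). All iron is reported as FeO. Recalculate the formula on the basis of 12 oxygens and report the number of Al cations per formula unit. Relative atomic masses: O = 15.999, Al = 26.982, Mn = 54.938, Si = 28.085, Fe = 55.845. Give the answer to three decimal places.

20.76 wt% MnO ÷ 70.937 g/mol = 0.29265 mol, giving 0.29265 Mn and 0.29265 O.
21.86 wt% FeO ÷ 71.844 g/mol = 0.30427 mol, giving 0.30427 Fe and 0.30427 O.
20.50 wt% Al2O3 ÷ 101.961 g/mol = 0.20106 mol, giving 0.40212 Al and 0.60318 O.
35.84 wt% SiO2 ÷ 60.083 g/mol = 0.59651 mol, giving 0.59651 Si and 1.19302 O.
Oxygen sums to 2.39312; scaling by 12/2.39312 = 5.01437 puts the formula on 12 O.
Al: 0.40212 × 5.01437 = 2.016 atoms per formula unit.

2.016 Al apfu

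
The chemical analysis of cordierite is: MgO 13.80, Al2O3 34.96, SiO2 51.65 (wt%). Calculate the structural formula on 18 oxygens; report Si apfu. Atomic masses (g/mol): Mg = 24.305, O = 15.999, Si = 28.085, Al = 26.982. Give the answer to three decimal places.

MgO (M=40.304): mol = 0.34240; Mg = 0.34240, O = 0.34240.
Al2O3 (M=101.961): mol = 0.34288; Al = 0.68576, O = 1.02864.
SiO2 (M=60.083): mol = 0.85964; Si = 0.85964, O = 1.71928.
ΣO = 3.09032; factor = 18/ΣO = 5.82464.
Si apfu = 0.85964 × 5.82464 = 5.007.

5.007 Si apfu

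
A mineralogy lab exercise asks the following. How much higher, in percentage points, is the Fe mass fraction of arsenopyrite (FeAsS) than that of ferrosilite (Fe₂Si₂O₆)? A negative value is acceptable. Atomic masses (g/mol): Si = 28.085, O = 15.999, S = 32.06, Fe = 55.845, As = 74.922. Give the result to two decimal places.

M(FeAsS) = 162.827 g/mol, so wt% Fe = 55.845/162.827 × 100 = 34.30%.
M(Fe₂Si₂O₆) = 263.854 g/mol, so wt% Fe = 111.690/263.854 × 100 = 42.33%.
34.30 − 42.33 = -8.03 pp.

-8.03 percentage points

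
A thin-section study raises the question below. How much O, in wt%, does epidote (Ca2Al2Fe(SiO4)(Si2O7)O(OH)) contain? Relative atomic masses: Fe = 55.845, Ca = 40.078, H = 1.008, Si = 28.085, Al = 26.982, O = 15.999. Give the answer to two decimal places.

43.04 wt%

Formula mass = 2*40.078 + 2*26.982 + 1*55.845 + 3*28.085 + 13*15.999 + 1*1.008 = 483.215 g/mol, of which 207.987 g is O.
So O makes up 207.987/483.215 = 0.4304 of the mass, i.e. 43.04%.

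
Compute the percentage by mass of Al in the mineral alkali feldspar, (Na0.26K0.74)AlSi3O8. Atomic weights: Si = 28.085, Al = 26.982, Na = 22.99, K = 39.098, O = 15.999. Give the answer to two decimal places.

9.84 mass %

Formula mass = 0.26·22.99 + 0.74·39.098 + 1·26.982 + 3·28.085 + 8·15.999 = 274.139 g/mol, of which 26.982 g is Al.
So Al makes up 26.982/274.139 = 0.0984 of the mass, i.e. 9.84%.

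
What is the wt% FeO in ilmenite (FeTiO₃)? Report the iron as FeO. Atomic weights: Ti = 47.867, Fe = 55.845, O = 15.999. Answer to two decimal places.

Formula mass = 151.709 g/mol.
1 Fe → 1.0000 mol FeO per formula unit; M(FeO) = 71.844, so FeO mass = 71.844 g.
71.844/151.709 × 100 = 47.36 wt%.

47.36 wt%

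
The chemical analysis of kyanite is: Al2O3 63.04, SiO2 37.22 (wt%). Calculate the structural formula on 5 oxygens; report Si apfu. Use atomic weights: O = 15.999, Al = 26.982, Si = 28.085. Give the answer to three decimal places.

1.001 Si apfu

Al2O3: 63.04/101.961 = 0.61828 mol → 1.23656 mol Al, 1.85484 mol O.
SiO2: 37.22/60.083 = 0.61948 mol → 0.61948 mol Si, 1.23896 mol O.
Total oxygen = 3.09380 mol. Normalization factor = 5/3.09380 = 1.61614.
Si per 5 O = 0.61948 × 1.61614 = 1.001.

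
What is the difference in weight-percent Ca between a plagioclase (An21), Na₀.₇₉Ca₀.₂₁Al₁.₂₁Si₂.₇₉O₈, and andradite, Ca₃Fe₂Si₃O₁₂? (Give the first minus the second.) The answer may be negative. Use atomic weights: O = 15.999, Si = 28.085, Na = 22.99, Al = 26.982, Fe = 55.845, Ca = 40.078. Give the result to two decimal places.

-20.49 percentage points

First mineral: 8.416 g Ca in 265.576 g formula = 3.17 wt% Ca.
Second mineral: 120.234 g Ca in 508.167 g formula = 23.66 wt% Ca.
3.17% − 23.66% gives a difference of -20.49 percentage points.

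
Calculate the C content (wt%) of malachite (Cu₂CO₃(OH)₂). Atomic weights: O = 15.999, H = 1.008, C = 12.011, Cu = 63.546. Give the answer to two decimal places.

Molar mass of Cu₂CO₃(OH)₂: 2×63.546 + 1×12.011 + 5×15.999 + 2×1.008 = 221.114 g/mol.
Mass of C per formula unit: 1 × 12.011 = 12.011 g.
Weight fraction C = 12.011 / 221.114 = 0.0543.

5.43 wt%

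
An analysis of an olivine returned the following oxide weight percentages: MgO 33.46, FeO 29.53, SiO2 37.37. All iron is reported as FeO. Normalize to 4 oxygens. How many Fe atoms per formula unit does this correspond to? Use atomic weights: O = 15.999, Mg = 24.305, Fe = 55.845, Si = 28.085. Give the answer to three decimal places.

0.662 Fe apfu

MgO: 33.46/40.304 = 0.83019 mol → 0.83019 mol Mg, 0.83019 mol O.
FeO: 29.53/71.844 = 0.41103 mol → 0.41103 mol Fe, 0.41103 mol O.
SiO2: 37.37/60.083 = 0.62197 mol → 0.62197 mol Si, 1.24394 mol O.
Total oxygen = 2.48516 mol. Normalization factor = 4/2.48516 = 1.60955.
Fe per 4 O = 0.41103 × 1.60955 = 0.662.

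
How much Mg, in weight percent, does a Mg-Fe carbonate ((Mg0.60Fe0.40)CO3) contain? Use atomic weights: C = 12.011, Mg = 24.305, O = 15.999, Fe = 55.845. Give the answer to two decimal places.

15.05 weight percent

Molar mass of (Mg0.60Fe0.40)CO3: 0.60·24.305 + 0.40·55.845 + 1·12.011 + 3·15.999 = 96.929 g/mol.
Mass of Mg per formula unit: 0.60 × 24.305 = 14.583 g.
Weight fraction Mg = 14.583 / 96.929 = 0.1505.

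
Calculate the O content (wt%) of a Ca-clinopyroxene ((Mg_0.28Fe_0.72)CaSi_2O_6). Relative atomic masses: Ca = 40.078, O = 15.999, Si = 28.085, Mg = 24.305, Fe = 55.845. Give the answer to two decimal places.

Formula mass = 0.28×24.305 + 0.72×55.845 + 1×40.078 + 2×28.085 + 6×15.999 = 239.256 g/mol, of which 95.994 g is O.
So O makes up 95.994/239.256 = 0.4012 of the mass, i.e. 40.12%.

40.12 wt%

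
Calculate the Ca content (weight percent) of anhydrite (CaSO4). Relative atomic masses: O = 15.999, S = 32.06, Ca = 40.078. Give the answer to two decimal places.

Formula mass = 1×40.078 + 1×32.06 + 4×15.999 = 136.134 g/mol, of which 40.078 g is Ca.
So Ca makes up 40.078/136.134 = 0.2944 of the mass, i.e. 29.44%.

29.44 weight percent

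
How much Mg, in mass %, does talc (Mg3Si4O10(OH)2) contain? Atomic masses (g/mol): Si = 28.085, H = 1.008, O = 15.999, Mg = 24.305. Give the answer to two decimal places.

Formula mass = 3*24.305 + 4*28.085 + 12*15.999 + 2*1.008 = 379.259 g/mol, of which 72.915 g is Mg.
So Mg makes up 72.915/379.259 = 0.1923 of the mass, i.e. 19.23%.

19.23 mass %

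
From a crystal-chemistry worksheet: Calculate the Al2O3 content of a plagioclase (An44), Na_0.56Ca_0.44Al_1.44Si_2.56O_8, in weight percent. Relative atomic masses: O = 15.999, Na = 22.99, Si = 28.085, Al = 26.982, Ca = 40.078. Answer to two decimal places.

27.27 wt%

Formula mass = 269.252 g/mol.
1.44 Al → 0.7200 mol Al2O3 per formula unit; M(Al2O3) = 101.961, so Al2O3 mass = 73.412 g.
73.412/269.252 × 100 = 27.27 wt%.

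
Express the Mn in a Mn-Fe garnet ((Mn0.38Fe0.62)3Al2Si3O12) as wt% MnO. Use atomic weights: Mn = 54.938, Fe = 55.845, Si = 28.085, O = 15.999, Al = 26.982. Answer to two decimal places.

Formula mass = 496.708 g/mol.
1.14 Mn → 1.1400 mol MnO per formula unit; M(MnO) = 70.937, so MnO mass = 80.868 g.
80.868/496.708 × 100 = 16.28 wt%.

16.28 wt%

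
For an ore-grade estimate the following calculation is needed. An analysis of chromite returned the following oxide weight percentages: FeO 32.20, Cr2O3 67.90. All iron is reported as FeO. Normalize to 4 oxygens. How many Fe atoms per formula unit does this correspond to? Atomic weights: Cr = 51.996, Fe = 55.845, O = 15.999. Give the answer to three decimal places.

FeO (M=71.844): mol = 0.44819; Fe = 0.44819, O = 0.44819.
Cr2O3 (M=151.989): mol = 0.44674; Cr = 0.89348, O = 1.34022.
ΣO = 1.78841; factor = 4/ΣO = 2.23662.
Fe apfu = 0.44819 × 2.23662 = 1.002.

1.002 Fe apfu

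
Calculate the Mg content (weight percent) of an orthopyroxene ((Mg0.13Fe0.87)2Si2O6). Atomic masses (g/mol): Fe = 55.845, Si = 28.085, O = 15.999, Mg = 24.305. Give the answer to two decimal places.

2.47 weight percent

M((Mg0.13Fe0.87)2Si2O6) = 255.654 g/mol.
Mg contributes 0.26 × 24.305 = 6.319 g per mole.
6.319/255.654 = 0.0247 → 2.47%.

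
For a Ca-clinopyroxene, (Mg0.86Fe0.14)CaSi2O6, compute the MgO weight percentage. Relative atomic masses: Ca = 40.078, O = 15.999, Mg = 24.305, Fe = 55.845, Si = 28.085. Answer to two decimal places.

15.69 wt%

M((Mg0.86Fe0.14)CaSi2O6) = 220.963 g/mol; M(MgO) = 40.304 g/mol.
Moles MgO per formula unit = 0.86 Mg ÷ 1 = 0.8600.
MgO fraction = (0.8600 × 40.304) / 220.963 = 34.661/220.963 = 0.1569.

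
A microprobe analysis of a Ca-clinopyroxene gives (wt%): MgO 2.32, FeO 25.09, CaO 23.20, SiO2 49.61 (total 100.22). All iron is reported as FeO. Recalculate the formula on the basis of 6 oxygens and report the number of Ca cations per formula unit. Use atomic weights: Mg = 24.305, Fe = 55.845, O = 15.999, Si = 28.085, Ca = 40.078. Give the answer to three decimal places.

1.004 Ca apfu

MgO: 2.32/40.304 = 0.05756 mol → 0.05756 mol Mg, 0.05756 mol O.
FeO: 25.09/71.844 = 0.34923 mol → 0.34923 mol Fe, 0.34923 mol O.
CaO: 23.20/56.077 = 0.41372 mol → 0.41372 mol Ca, 0.41372 mol O.
SiO2: 49.61/60.083 = 0.82569 mol → 0.82569 mol Si, 1.65138 mol O.
Total oxygen = 2.47189 mol. Normalization factor = 6/2.47189 = 2.42729.
Ca per 6 O = 0.41372 × 2.42729 = 1.004.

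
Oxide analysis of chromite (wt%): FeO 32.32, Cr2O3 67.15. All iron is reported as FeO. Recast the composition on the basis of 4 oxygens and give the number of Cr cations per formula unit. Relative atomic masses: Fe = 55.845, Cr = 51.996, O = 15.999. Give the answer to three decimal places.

FeO: 32.32/71.844 = 0.44986 mol → 0.44986 mol Fe, 0.44986 mol O.
Cr2O3: 67.15/151.989 = 0.44181 mol → 0.88362 mol Cr, 1.32543 mol O.
Total oxygen = 1.77529 mol. Normalization factor = 4/1.77529 = 2.25315.
Cr per 4 O = 0.88362 × 2.25315 = 1.991.

1.991 Cr apfu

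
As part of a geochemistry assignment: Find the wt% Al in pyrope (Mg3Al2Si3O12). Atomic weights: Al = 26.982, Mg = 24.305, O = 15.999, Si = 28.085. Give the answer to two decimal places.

13.39 weight percent

M(Mg3Al2Si3O12) = 403.122 g/mol.
Al contributes 2 × 26.982 = 53.964 g per mole.
53.964/403.122 = 0.1339 → 13.39%.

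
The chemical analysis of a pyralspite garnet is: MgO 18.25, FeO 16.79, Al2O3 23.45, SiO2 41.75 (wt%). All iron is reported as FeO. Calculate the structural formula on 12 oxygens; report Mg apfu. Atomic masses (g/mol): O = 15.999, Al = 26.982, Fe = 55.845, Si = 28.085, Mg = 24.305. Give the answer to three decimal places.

1.964 Mg apfu

18.25 wt% MgO ÷ 40.304 g/mol = 0.45281 mol, giving 0.45281 Mg and 0.45281 O.
16.79 wt% FeO ÷ 71.844 g/mol = 0.23370 mol, giving 0.23370 Fe and 0.23370 O.
23.45 wt% Al2O3 ÷ 101.961 g/mol = 0.22999 mol, giving 0.45998 Al and 0.68997 O.
41.75 wt% SiO2 ÷ 60.083 g/mol = 0.69487 mol, giving 0.69487 Si and 1.38974 O.
Oxygen sums to 2.76622; scaling by 12/2.76622 = 4.33805 puts the formula on 12 O.
Mg: 0.45281 × 4.33805 = 1.964 atoms per formula unit.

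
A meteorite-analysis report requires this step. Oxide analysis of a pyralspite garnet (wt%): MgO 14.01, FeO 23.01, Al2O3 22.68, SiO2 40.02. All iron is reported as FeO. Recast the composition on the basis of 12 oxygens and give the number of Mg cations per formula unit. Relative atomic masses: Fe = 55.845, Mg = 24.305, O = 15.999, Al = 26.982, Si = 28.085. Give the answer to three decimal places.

14.01 wt% MgO ÷ 40.304 g/mol = 0.34761 mol, giving 0.34761 Mg and 0.34761 O.
23.01 wt% FeO ÷ 71.844 g/mol = 0.32028 mol, giving 0.32028 Fe and 0.32028 O.
22.68 wt% Al2O3 ÷ 101.961 g/mol = 0.22244 mol, giving 0.44488 Al and 0.66732 O.
40.02 wt% SiO2 ÷ 60.083 g/mol = 0.66608 mol, giving 0.66608 Si and 1.33216 O.
Oxygen sums to 2.66737; scaling by 12/2.66737 = 4.49881 puts the formula on 12 O.
Mg: 0.34761 × 4.49881 = 1.564 atoms per formula unit.

1.564 Mg apfu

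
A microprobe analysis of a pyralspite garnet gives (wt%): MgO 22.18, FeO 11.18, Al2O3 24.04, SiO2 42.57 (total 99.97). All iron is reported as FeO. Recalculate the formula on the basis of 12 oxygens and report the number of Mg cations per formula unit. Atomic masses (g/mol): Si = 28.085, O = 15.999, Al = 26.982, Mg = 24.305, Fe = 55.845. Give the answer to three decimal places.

22.18 wt% MgO ÷ 40.304 g/mol = 0.55032 mol, giving 0.55032 Mg and 0.55032 O.
11.18 wt% FeO ÷ 71.844 g/mol = 0.15561 mol, giving 0.15561 Fe and 0.15561 O.
24.04 wt% Al2O3 ÷ 101.961 g/mol = 0.23578 mol, giving 0.47156 Al and 0.70734 O.
42.57 wt% SiO2 ÷ 60.083 g/mol = 0.70852 mol, giving 0.70852 Si and 1.41704 O.
Oxygen sums to 2.83031; scaling by 12/2.83031 = 4.23982 puts the formula on 12 O.
Mg: 0.55032 × 4.23982 = 2.333 atoms per formula unit.

2.333 Mg apfu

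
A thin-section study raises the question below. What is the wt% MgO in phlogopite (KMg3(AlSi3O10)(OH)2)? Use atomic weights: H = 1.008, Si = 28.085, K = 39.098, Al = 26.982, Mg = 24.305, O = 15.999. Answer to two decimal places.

Molar mass of KMg3(AlSi3O10)(OH)2 = 1·39.098 + 3·24.305 + 1·26.982 + 3·28.085 + 12·15.999 + 2·1.008 = 417.254 g/mol.
Each formula unit contains 3 Mg, equivalent to 3/1 = 3.0000 mol MgO.
M(MgO) = 1×24.305 + 1×15.999 = 40.304 g/mol.
Mass of MgO per formula unit = 3.0000 × 40.304 = 120.912 g.
MgO wt% = 120.912 / 417.254 × 100 = 28.98%.

28.98 wt%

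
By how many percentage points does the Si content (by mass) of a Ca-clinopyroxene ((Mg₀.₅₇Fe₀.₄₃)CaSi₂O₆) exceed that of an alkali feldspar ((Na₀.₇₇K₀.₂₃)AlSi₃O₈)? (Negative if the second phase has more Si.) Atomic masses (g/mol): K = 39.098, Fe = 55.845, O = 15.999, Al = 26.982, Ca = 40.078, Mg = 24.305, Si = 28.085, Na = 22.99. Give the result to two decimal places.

Si in (Mg₀.₅₇Fe₀.₄₃)CaSi₂O₆: molar mass 230.109 g/mol; 2×28.085 = 56.170 g → 24.41 wt%.
Si in (Na₀.₇₇K₀.₂₃)AlSi₃O₈: molar mass 265.924 g/mol; 3×28.085 = 84.255 g → 31.68 wt%.
Difference = 24.41 − 31.68 = -7.27 percentage points.

-7.27 percentage points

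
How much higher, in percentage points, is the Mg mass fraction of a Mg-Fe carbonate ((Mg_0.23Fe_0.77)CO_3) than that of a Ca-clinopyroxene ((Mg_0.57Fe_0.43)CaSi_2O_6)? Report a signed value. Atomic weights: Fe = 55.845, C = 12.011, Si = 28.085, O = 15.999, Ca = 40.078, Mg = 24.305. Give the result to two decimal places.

First mineral: 5.590 g Mg in 108.599 g formula = 5.15 wt% Mg.
Second mineral: 13.854 g Mg in 230.109 g formula = 6.02 wt% Mg.
5.15% − 6.02% gives a difference of -0.87 percentage points.

-0.87 percentage points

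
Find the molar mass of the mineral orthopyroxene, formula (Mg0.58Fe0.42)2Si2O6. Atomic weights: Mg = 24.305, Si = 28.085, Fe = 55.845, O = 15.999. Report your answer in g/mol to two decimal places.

227.27 g/mol

Mg: 1.16 × 24.305 = 28.1938
Fe: 0.84 × 55.845 = 46.9098
Si: 2 × 28.085 = 56.1700
O: 6 × 15.999 = 95.9940
Summing the contributions gives the formula mass.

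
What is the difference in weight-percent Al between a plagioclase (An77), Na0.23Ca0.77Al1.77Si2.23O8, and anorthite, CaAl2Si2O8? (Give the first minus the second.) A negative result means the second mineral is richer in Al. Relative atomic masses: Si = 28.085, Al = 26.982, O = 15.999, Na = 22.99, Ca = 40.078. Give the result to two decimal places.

First mineral: 47.758 g Al in 274.527 g formula = 17.40 wt% Al.
Second mineral: 53.964 g Al in 278.204 g formula = 19.40 wt% Al.
17.40% − 19.40% gives a difference of -2.00 percentage points.

-2.00 percentage points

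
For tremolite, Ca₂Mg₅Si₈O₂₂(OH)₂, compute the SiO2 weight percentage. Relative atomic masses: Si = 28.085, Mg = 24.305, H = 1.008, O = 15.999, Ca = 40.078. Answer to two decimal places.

59.17 wt%

M(Ca₂Mg₅Si₈O₂₂(OH)₂) = 812.353 g/mol; M(SiO2) = 60.083 g/mol.
Moles SiO2 per formula unit = 8 Si ÷ 1 = 8.0000.
SiO2 fraction = (8.0000 × 60.083) / 812.353 = 480.664/812.353 = 0.5917.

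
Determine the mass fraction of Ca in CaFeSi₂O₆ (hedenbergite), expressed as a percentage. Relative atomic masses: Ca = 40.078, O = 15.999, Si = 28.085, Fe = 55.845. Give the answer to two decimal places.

M(CaFeSi₂O₆) = 248.087 g/mol.
Ca contributes 1 × 40.078 = 40.078 g per mole.
40.078/248.087 = 0.1615 → 16.15%.

16.15 mass %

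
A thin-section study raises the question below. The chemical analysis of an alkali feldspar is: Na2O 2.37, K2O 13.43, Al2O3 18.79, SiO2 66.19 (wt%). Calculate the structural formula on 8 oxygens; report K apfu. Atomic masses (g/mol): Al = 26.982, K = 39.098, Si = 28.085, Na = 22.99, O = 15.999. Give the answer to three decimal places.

0.777 K apfu

Na2O: 2.37/61.979 = 0.03824 mol → 0.07648 mol Na, 0.03824 mol O.
K2O: 13.43/94.195 = 0.14258 mol → 0.28516 mol K, 0.14258 mol O.
Al2O3: 18.79/101.961 = 0.18429 mol → 0.36858 mol Al, 0.55287 mol O.
SiO2: 66.19/60.083 = 1.10164 mol → 1.10164 mol Si, 2.20328 mol O.
Total oxygen = 2.93697 mol. Normalization factor = 8/2.93697 = 2.72390.
K per 8 O = 0.28516 × 2.72390 = 0.777.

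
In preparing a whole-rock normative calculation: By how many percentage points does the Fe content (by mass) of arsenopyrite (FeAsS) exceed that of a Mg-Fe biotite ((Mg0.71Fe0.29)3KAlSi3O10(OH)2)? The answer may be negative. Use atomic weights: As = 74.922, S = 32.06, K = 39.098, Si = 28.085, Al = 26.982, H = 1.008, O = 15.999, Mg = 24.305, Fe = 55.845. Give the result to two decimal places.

23.37 percentage points

Fe in FeAsS: molar mass 162.827 g/mol; 1×55.845 = 55.845 g → 34.30 wt%.
Fe in (Mg0.71Fe0.29)3KAlSi3O10(OH)2: molar mass 444.694 g/mol; 0.87×55.845 = 48.585 g → 10.93 wt%.
Difference = 34.30 − 10.93 = 23.37 percentage points.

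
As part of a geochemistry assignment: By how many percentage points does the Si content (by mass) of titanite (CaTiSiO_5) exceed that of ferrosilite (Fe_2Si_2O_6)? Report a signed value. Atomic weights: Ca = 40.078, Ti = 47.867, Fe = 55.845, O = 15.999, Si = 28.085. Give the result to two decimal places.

M(CaTiSiO_5) = 196.025 g/mol, so wt% Si = 28.085/196.025 × 100 = 14.33%.
M(Fe_2Si_2O_6) = 263.854 g/mol, so wt% Si = 56.170/263.854 × 100 = 21.29%.
14.33 − 21.29 = -6.96 pp.

-6.96 percentage points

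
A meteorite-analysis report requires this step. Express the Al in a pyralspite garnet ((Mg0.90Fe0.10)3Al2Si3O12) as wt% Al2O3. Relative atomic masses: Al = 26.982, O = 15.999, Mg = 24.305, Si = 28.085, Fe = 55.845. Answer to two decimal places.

M((Mg0.90Fe0.10)3Al2Si3O12) = 412.584 g/mol; M(Al2O3) = 101.961 g/mol.
Moles Al2O3 per formula unit = 2 Al ÷ 2 = 1.0000.
Al2O3 fraction = (1.0000 × 101.961) / 412.584 = 101.961/412.584 = 0.2471.

24.71 wt%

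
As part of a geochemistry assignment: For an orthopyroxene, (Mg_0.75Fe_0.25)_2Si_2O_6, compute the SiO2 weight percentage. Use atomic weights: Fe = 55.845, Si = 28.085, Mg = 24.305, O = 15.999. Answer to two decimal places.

M((Mg_0.75Fe_0.25)_2Si_2O_6) = 216.544 g/mol; M(SiO2) = 60.083 g/mol.
Moles SiO2 per formula unit = 2 Si ÷ 1 = 2.0000.
SiO2 fraction = (2.0000 × 60.083) / 216.544 = 120.166/216.544 = 0.5549.

55.49 wt%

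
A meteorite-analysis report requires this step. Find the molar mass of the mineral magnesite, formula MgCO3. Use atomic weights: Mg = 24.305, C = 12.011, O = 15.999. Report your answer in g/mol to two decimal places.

84.31 g/mol

M = 1*24.305 + 1*12.011 + 3*15.999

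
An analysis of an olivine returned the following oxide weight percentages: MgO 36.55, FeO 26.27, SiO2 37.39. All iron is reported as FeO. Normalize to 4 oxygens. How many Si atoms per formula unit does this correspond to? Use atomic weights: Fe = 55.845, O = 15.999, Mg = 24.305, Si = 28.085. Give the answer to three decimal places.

0.989 Si apfu

MgO: 36.55/40.304 = 0.90686 mol → 0.90686 mol Mg, 0.90686 mol O.
FeO: 26.27/71.844 = 0.36565 mol → 0.36565 mol Fe, 0.36565 mol O.
SiO2: 37.39/60.083 = 0.62231 mol → 0.62231 mol Si, 1.24462 mol O.
Total oxygen = 2.51713 mol. Normalization factor = 4/2.51713 = 1.58911.
Si per 4 O = 0.62231 × 1.58911 = 0.989.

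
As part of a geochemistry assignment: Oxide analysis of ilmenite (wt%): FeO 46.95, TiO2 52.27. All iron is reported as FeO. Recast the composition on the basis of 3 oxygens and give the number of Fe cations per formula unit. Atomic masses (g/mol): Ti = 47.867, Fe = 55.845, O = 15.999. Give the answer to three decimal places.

46.95 wt% FeO ÷ 71.844 g/mol = 0.65350 mol, giving 0.65350 Fe and 0.65350 O.
52.27 wt% TiO2 ÷ 79.865 g/mol = 0.65448 mol, giving 0.65448 Ti and 1.30896 O.
Oxygen sums to 1.96246; scaling by 3/1.96246 = 1.52869 puts the formula on 3 O.
Fe: 0.65350 × 1.52869 = 0.999 atoms per formula unit.

0.999 Fe apfu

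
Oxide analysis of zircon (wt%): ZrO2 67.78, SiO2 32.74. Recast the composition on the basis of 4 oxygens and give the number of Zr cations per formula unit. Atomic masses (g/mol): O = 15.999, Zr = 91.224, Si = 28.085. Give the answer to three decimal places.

1.005 Zr apfu

67.78 wt% ZrO2 ÷ 123.222 g/mol = 0.55006 mol, giving 0.55006 Zr and 1.10012 O.
32.74 wt% SiO2 ÷ 60.083 g/mol = 0.54491 mol, giving 0.54491 Si and 1.08982 O.
Oxygen sums to 2.18994; scaling by 4/2.18994 = 1.82653 puts the formula on 4 O.
Zr: 0.55006 × 1.82653 = 1.005 atoms per formula unit.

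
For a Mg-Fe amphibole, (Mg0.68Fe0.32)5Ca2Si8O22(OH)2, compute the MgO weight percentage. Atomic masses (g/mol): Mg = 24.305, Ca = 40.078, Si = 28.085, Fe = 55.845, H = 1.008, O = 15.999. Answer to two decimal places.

Molar mass of (Mg0.68Fe0.32)5Ca2Si8O22(OH)2 = 3.40×24.305 + 1.60×55.845 + 2×40.078 + 8×28.085 + 24×15.999 + 2×1.008 = 862.817 g/mol.
Each formula unit contains 3.40 Mg, equivalent to 3.40/1 = 3.4000 mol MgO.
M(MgO) = 1×24.305 + 1×15.999 = 40.304 g/mol.
Mass of MgO per formula unit = 3.4000 × 40.304 = 137.034 g.
MgO wt% = 137.034 / 862.817 × 100 = 15.88%.

15.88 wt%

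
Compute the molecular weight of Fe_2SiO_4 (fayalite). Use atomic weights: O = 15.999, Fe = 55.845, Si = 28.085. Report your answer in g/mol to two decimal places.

203.77 g/mol

The formula mass is the sum 2*55.845 + 1*28.085 + 4*15.999.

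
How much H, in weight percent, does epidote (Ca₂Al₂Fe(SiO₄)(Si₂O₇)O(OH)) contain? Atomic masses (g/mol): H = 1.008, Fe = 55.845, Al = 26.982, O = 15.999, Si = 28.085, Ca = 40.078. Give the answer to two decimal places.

0.21 weight percent

Molar mass of Ca₂Al₂Fe(SiO₄)(Si₂O₇)O(OH): 2*40.078 + 2*26.982 + 1*55.845 + 3*28.085 + 13*15.999 + 1*1.008 = 483.215 g/mol.
Mass of H per formula unit: 1 × 1.008 = 1.008 g.
Weight fraction H = 1.008 / 483.215 = 0.0021.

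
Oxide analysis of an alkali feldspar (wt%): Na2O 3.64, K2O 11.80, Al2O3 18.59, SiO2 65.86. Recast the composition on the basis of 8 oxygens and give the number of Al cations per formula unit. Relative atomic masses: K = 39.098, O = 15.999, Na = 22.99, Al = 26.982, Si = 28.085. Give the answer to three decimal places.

0.998 Al apfu

3.64 wt% Na2O ÷ 61.979 g/mol = 0.05873 mol, giving 0.11746 Na and 0.05873 O.
11.80 wt% K2O ÷ 94.195 g/mol = 0.12527 mol, giving 0.25054 K and 0.12527 O.
18.59 wt% Al2O3 ÷ 101.961 g/mol = 0.18232 mol, giving 0.36464 Al and 0.54696 O.
65.86 wt% SiO2 ÷ 60.083 g/mol = 1.09615 mol, giving 1.09615 Si and 2.19230 O.
Oxygen sums to 2.92326; scaling by 8/2.92326 = 2.73667 puts the formula on 8 O.
Al: 0.36464 × 2.73667 = 0.998 atoms per formula unit.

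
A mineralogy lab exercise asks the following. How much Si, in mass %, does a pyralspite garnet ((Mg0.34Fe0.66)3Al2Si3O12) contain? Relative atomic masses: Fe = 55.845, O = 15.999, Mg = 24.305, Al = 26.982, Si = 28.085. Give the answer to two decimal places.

Molar mass of (Mg0.34Fe0.66)3Al2Si3O12: 1.02×24.305 + 1.98×55.845 + 2×26.982 + 3×28.085 + 12×15.999 = 465.571 g/mol.
Mass of Si per formula unit: 3 × 28.085 = 84.255 g.
Weight fraction Si = 84.255 / 465.571 = 0.1810.

18.10 mass %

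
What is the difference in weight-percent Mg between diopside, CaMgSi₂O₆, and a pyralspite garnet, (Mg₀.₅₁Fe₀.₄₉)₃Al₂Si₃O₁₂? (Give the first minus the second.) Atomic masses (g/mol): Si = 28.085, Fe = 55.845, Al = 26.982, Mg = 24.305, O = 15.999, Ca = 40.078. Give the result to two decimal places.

2.95 percentage points

First mineral: 24.305 g Mg in 216.547 g formula = 11.22 wt% Mg.
Second mineral: 37.187 g Mg in 449.486 g formula = 8.27 wt% Mg.
11.22% − 8.27% gives a difference of 2.95 percentage points.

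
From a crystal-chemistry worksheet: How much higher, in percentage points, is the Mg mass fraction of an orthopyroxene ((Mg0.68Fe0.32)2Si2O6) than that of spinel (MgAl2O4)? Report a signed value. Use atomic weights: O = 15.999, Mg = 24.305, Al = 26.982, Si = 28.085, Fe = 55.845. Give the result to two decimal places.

-2.12 percentage points

Mg in (Mg0.68Fe0.32)2Si2O6: molar mass 220.960 g/mol; 1.36×24.305 = 33.055 g → 14.96 wt%.
Mg in MgAl2O4: molar mass 142.265 g/mol; 1×24.305 = 24.305 g → 17.08 wt%.
Difference = 14.96 − 17.08 = -2.12 percentage points.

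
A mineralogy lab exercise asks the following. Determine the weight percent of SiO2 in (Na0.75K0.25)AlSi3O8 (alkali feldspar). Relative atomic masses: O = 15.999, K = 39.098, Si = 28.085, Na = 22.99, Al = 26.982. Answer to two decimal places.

Molar mass of (Na0.75K0.25)AlSi3O8 = 0.75·22.99 + 0.25·39.098 + 1·26.982 + 3·28.085 + 8·15.999 = 266.246 g/mol.
Each formula unit contains 3 Si, equivalent to 3/1 = 3.0000 mol SiO2.
M(SiO2) = 1×28.085 + 2×15.999 = 60.083 g/mol.
Mass of SiO2 per formula unit = 3.0000 × 60.083 = 180.249 g.
SiO2 wt% = 180.249 / 266.246 × 100 = 67.70%.

67.70 wt%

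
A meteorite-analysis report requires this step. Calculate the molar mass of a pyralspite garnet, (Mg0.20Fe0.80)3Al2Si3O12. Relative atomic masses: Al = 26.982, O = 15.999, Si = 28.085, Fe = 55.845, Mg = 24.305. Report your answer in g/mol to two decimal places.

Mg: 0.60 × 24.305 = 14.5830
Fe: 2.40 × 55.845 = 134.0280
Al: 2 × 26.982 = 53.9640
Si: 3 × 28.085 = 84.2550
O: 12 × 15.999 = 191.9880
Summing the contributions gives the formula mass.

478.82 g/mol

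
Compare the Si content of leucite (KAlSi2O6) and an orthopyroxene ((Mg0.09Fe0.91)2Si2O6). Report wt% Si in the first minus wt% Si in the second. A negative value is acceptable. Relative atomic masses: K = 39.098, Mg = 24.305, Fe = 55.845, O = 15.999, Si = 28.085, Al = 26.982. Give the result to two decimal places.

3.98 percentage points

M(KAlSi2O6) = 218.244 g/mol, so wt% Si = 56.170/218.244 × 100 = 25.74%.
M((Mg0.09Fe0.91)2Si2O6) = 258.177 g/mol, so wt% Si = 56.170/258.177 × 100 = 21.76%.
25.74 − 21.76 = 3.98 pp.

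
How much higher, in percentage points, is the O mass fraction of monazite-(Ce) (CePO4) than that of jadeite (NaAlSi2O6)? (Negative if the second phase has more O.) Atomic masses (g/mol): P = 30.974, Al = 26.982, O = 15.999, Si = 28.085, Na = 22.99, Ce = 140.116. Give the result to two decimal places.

O in CePO4: molar mass 235.086 g/mol; 4×15.999 = 63.996 g → 27.22 wt%.
O in NaAlSi2O6: molar mass 202.136 g/mol; 6×15.999 = 95.994 g → 47.49 wt%.
Difference = 27.22 − 47.49 = -20.27 percentage points.

-20.27 percentage points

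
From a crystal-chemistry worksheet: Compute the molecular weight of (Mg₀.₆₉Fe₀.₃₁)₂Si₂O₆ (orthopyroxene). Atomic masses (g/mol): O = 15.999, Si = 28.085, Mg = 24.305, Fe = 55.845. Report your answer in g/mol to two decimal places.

The formula mass is the sum 1.38(24.305) + 0.62(55.845) + 2(28.085) + 6(15.999).

220.33 g/mol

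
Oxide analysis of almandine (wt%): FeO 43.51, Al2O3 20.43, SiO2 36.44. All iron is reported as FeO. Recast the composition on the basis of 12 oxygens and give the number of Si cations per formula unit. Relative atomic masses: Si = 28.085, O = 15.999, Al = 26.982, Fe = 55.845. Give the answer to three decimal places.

3.008 Si apfu

43.51 wt% FeO ÷ 71.844 g/mol = 0.60562 mol, giving 0.60562 Fe and 0.60562 O.
20.43 wt% Al2O3 ÷ 101.961 g/mol = 0.20037 mol, giving 0.40074 Al and 0.60111 O.
36.44 wt% SiO2 ÷ 60.083 g/mol = 0.60649 mol, giving 0.60649 Si and 1.21298 O.
Oxygen sums to 2.41971; scaling by 12/2.41971 = 4.95927 puts the formula on 12 O.
Si: 0.60649 × 4.95927 = 3.008 atoms per formula unit.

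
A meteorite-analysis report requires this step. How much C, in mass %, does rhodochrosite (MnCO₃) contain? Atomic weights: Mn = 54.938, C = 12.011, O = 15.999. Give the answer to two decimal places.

10.45 mass %

Formula mass = 1·54.938 + 1·12.011 + 3·15.999 = 114.946 g/mol, of which 12.011 g is C.
So C makes up 12.011/114.946 = 0.1045 of the mass, i.e. 10.45%.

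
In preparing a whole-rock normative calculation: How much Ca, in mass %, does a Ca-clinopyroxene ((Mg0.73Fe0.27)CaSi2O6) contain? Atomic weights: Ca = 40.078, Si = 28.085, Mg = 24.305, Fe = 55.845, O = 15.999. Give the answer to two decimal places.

17.81 mass %

M((Mg0.73Fe0.27)CaSi2O6) = 225.063 g/mol.
Ca contributes 1 × 40.078 = 40.078 g per mole.
40.078/225.063 = 0.1781 → 17.81%.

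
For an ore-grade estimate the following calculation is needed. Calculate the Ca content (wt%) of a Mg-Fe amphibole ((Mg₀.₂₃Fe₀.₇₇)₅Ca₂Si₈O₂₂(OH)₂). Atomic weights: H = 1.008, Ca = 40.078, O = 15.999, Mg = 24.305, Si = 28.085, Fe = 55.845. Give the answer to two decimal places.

8.58 wt%

Molar mass of (Mg₀.₂₃Fe₀.₇₇)₅Ca₂Si₈O₂₂(OH)₂: 1.15*24.305 + 3.85*55.845 + 2*40.078 + 8*28.085 + 24*15.999 + 2*1.008 = 933.782 g/mol.
Mass of Ca per formula unit: 2 × 40.078 = 80.156 g.
Weight fraction Ca = 80.156 / 933.782 = 0.0858.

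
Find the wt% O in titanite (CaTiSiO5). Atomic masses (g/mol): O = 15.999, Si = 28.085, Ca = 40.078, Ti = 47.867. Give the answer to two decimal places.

40.81 mass %

M(CaTiSiO5) = 196.025 g/mol.
O contributes 5 × 15.999 = 79.995 g per mole.
79.995/196.025 = 0.4081 → 40.81%.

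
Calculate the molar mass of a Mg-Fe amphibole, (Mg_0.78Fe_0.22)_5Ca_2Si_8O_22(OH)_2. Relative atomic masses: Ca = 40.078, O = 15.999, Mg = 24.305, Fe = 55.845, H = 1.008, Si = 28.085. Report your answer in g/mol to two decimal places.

Mg: 3.90 × 24.305 = 94.7895
Fe: 1.10 × 55.845 = 61.4295
Ca: 2 × 40.078 = 80.1560
Si: 8 × 28.085 = 224.6800
O: 24 × 15.999 = 383.9760
H: 2 × 1.008 = 2.0160
Summing the contributions gives the formula mass.

847.05 g/mol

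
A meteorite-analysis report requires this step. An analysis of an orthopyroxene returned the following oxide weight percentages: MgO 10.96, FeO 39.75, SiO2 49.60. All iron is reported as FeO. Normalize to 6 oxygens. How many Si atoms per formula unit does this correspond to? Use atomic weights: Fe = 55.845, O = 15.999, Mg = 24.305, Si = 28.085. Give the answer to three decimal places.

MgO (M=40.304): mol = 0.27193; Mg = 0.27193, O = 0.27193.
FeO (M=71.844): mol = 0.55328; Fe = 0.55328, O = 0.55328.
SiO2 (M=60.083): mol = 0.82552; Si = 0.82552, O = 1.65104.
ΣO = 2.47625; factor = 6/ΣO = 2.42302.
Si apfu = 0.82552 × 2.42302 = 2.000.

2.000 Si apfu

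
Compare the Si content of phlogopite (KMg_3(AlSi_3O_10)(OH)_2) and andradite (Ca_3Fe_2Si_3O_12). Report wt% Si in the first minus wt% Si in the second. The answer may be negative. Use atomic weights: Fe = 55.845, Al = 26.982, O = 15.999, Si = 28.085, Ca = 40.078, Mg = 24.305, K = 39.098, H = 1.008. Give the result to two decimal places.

3.61 percentage points

Si in KMg_3(AlSi_3O_10)(OH)_2: molar mass 417.254 g/mol; 3×28.085 = 84.255 g → 20.19 wt%.
Si in Ca_3Fe_2Si_3O_12: molar mass 508.167 g/mol; 3×28.085 = 84.255 g → 16.58 wt%.
Difference = 20.19 − 16.58 = 3.61 percentage points.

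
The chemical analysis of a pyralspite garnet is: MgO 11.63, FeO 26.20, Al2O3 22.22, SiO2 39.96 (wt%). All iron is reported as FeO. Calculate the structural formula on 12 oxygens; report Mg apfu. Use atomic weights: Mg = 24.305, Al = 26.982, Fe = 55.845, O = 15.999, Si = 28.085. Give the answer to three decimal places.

1.313 Mg apfu

MgO (M=40.304): mol = 0.28856; Mg = 0.28856, O = 0.28856.
FeO (M=71.844): mol = 0.36468; Fe = 0.36468, O = 0.36468.
Al2O3 (M=101.961): mol = 0.21793; Al = 0.43586, O = 0.65379.
SiO2 (M=60.083): mol = 0.66508; Si = 0.66508, O = 1.33016.
ΣO = 2.63719; factor = 12/ΣO = 4.55030.
Mg apfu = 0.28856 × 4.55030 = 1.313.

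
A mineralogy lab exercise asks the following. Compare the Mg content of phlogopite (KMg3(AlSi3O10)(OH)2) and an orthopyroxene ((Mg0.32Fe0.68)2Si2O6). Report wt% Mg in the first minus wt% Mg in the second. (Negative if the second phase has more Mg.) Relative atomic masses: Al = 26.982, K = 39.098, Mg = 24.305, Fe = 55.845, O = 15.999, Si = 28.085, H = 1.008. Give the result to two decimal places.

11.09 percentage points

Mg in KMg3(AlSi3O10)(OH)2: molar mass 417.254 g/mol; 3×24.305 = 72.915 g → 17.47 wt%.
Mg in (Mg0.32Fe0.68)2Si2O6: molar mass 243.668 g/mol; 0.64×24.305 = 15.555 g → 6.38 wt%.
Difference = 17.47 − 6.38 = 11.09 percentage points.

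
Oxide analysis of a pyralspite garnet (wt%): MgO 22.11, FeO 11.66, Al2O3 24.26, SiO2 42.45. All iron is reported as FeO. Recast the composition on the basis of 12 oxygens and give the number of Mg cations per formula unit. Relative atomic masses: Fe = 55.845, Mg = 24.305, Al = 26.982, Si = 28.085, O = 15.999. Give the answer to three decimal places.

MgO: 22.11/40.304 = 0.54858 mol → 0.54858 mol Mg, 0.54858 mol O.
FeO: 11.66/71.844 = 0.16230 mol → 0.16230 mol Fe, 0.16230 mol O.
Al2O3: 24.26/101.961 = 0.23793 mol → 0.47586 mol Al, 0.71379 mol O.
SiO2: 42.45/60.083 = 0.70652 mol → 0.70652 mol Si, 1.41304 mol O.
Total oxygen = 2.83771 mol. Normalization factor = 12/2.83771 = 4.22876.
Mg per 12 O = 0.54858 × 4.22876 = 2.320.

2.320 Mg apfu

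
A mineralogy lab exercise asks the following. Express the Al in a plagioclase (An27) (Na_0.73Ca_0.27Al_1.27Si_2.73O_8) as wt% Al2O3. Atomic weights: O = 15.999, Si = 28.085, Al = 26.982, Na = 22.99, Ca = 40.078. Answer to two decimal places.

24.29 wt%

M(Na_0.73Ca_0.27Al_1.27Si_2.73O_8) = 266.535 g/mol; M(Al2O3) = 101.961 g/mol.
Moles Al2O3 per formula unit = 1.27 Al ÷ 2 = 0.6350.
Al2O3 fraction = (0.6350 × 101.961) / 266.535 = 64.745/266.535 = 0.2429.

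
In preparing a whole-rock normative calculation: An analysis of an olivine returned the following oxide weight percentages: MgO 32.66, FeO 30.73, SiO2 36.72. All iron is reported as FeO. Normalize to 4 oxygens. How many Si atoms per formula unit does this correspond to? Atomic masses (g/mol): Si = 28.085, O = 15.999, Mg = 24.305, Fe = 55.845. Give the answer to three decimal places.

0.994 Si apfu

32.66 wt% MgO ÷ 40.304 g/mol = 0.81034 mol, giving 0.81034 Mg and 0.81034 O.
30.73 wt% FeO ÷ 71.844 g/mol = 0.42773 mol, giving 0.42773 Fe and 0.42773 O.
36.72 wt% SiO2 ÷ 60.083 g/mol = 0.61115 mol, giving 0.61115 Si and 1.22230 O.
Oxygen sums to 2.46037; scaling by 4/2.46037 = 1.62577 puts the formula on 4 O.
Si: 0.61115 × 1.62577 = 0.994 atoms per formula unit.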